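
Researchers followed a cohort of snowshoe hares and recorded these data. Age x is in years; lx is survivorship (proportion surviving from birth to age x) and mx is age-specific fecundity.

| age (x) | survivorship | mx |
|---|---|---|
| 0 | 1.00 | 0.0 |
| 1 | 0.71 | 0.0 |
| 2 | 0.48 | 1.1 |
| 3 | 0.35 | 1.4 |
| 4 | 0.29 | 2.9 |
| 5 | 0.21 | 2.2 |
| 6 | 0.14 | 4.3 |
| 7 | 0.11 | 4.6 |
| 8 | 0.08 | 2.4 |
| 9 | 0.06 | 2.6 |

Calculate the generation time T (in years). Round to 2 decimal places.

lx·mx: 0, 0, 0.528, 0.49, 0.841, 0.462, 0.602, 0.506, 0.192, 0.156 → R0 = 3.777
x·lx·mx: 0, 0, 1.056, 1.47, 3.364, 2.31, 3.612, 3.542, 1.536, 1.404 → Σ = 18.294
T = 18.294 / 3.777 = 4.843527… → 4.84

4.84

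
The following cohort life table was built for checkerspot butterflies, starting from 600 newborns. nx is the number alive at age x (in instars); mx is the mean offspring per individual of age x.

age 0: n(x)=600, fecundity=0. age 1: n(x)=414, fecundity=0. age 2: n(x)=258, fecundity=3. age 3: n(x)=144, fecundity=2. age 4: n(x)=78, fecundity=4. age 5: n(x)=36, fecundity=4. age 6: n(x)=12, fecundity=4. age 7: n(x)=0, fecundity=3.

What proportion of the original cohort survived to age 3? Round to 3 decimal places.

0.240

l_3 = n_3/n_0 = 144/600 = 0.24 → 0.240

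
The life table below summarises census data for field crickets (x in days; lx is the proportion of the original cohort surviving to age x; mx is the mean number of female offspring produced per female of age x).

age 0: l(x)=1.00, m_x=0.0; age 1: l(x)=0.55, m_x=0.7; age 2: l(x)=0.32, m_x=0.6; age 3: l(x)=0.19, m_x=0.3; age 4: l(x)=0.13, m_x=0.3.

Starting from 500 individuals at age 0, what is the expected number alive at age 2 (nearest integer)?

Expected survivors = N0 · l_2 = 500 × 0.32 = 160 → 160

160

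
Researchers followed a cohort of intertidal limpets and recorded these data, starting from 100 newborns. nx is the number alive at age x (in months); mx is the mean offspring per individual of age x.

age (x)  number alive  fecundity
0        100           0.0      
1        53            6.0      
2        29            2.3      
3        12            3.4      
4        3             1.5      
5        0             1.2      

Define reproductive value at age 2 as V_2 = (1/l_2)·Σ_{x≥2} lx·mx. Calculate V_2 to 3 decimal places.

3.862

lx = nx/n0 = nx/100: 1, 0.53, 0.29, 0.12, 0.03, 0
lx·mx for x ≥ 2: 0.667, 0.408, 0.045, 0 → sum = 1.12
V_2 = 1.12 / l_2 = 1.12 / 0.29 = 3.862069… → 3.862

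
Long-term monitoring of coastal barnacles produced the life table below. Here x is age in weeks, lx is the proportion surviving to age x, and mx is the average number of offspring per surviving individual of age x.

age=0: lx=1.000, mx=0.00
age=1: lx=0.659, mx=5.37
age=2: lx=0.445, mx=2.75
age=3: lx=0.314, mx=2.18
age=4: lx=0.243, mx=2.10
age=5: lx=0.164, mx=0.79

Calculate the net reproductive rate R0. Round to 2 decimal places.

lx·mx by age: 0, 3.53883, 1.22375, 0.68452, 0.5103, 0.12956
R0 = Σ lx·mx = 6.08696 → 6.09

6.09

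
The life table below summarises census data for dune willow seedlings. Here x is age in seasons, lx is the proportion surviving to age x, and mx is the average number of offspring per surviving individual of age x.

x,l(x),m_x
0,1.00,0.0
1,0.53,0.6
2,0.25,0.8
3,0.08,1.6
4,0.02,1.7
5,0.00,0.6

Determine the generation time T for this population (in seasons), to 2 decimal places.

lx·mx: 0, 0.318, 0.2, 0.128, 0.034, 0 → R0 = 0.68
x·lx·mx: 0, 0.318, 0.4, 0.384, 0.136, 0 → Σ = 1.238
T = 1.238 / 0.68 = 1.820588… → 1.82

1.82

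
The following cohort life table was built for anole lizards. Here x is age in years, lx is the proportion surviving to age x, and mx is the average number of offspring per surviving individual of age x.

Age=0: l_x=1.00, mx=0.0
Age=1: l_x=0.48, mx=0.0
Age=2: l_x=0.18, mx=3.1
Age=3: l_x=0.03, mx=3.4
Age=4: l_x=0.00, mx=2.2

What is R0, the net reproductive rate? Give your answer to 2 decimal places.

lx·mx by age: 0, 0, 0.558, 0.102, 0
R0 = Σ lx·mx = 0.66 → 0.66

0.66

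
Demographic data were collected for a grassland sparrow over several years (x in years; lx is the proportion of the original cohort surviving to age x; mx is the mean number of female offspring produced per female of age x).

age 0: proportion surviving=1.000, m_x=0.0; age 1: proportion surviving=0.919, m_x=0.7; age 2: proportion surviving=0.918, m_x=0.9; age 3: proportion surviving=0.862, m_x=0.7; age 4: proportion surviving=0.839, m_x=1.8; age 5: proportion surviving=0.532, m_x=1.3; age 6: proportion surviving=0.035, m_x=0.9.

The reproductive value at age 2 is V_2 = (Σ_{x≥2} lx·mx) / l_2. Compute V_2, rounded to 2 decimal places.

3.99

lx·mx for x ≥ 2: 0.8262, 0.6034, 1.5102, 0.6916, 0.0315 → sum = 3.6629
V_2 = 3.6629 / l_2 = 3.6629 / 0.918 = 3.990087… → 3.99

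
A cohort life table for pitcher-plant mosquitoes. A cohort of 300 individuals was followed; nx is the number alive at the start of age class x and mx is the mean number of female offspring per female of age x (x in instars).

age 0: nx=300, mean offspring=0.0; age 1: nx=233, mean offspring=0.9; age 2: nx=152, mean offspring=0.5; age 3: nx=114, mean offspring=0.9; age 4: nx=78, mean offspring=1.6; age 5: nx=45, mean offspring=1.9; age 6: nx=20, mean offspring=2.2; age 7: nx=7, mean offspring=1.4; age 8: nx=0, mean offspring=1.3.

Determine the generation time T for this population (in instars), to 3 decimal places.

lx = nx/n0 = nx/300: 1, 0.77667…, 0.50667…, 0.38, 0.26, 0.15, 0.06667…, 0.02333…, 0
lx·mx: 0, 0.699…, 0.253333…, 0.342, 0.416, 0.285, 0.146667…, 0.032667…, 0 → R0 = 2.174667…
x·lx·mx: 0, 0.699…, 0.506667…, 1.026, 1.664, 1.425, 0.88…, 0.228667…, 0 → Σ = 6.429333…
T = 6.429333… / 2.174667… = 2.956468… → 2.956

2.956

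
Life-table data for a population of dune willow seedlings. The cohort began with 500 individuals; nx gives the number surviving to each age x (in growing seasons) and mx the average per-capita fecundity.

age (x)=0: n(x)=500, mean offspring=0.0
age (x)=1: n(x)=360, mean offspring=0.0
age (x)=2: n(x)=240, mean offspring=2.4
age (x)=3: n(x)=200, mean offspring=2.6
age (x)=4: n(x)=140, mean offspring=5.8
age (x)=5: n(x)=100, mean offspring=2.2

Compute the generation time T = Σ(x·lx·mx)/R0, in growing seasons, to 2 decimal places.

lx = nx/n0 = nx/500: 1, 0.72, 0.48, 0.4, 0.28, 0.2
lx·mx: 0, 0, 1.152, 1.04, 1.624, 0.44 → R0 = 4.256
x·lx·mx: 0, 0, 2.304, 3.12, 6.496, 2.2 → Σ = 14.12
T = 14.12 / 4.256 = 3.317669… → 3.32

3.32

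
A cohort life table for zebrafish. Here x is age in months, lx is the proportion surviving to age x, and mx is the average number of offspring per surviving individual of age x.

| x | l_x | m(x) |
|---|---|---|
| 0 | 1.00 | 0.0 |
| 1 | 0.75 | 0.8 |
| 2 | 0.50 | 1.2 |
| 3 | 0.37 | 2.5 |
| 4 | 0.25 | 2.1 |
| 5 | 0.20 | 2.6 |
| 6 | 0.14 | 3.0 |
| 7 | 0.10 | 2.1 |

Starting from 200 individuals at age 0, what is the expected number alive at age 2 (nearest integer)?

Expected survivors = N0 · l_2 = 200 × 0.50 = 100 → 100

100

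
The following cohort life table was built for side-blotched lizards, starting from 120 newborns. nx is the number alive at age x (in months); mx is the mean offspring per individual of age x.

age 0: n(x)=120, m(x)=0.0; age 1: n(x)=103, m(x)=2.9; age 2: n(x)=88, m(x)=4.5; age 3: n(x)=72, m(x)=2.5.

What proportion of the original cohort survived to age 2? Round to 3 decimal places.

l_2 = n_2/n_0 = 88/120 = 0.733333… → 0.733

0.733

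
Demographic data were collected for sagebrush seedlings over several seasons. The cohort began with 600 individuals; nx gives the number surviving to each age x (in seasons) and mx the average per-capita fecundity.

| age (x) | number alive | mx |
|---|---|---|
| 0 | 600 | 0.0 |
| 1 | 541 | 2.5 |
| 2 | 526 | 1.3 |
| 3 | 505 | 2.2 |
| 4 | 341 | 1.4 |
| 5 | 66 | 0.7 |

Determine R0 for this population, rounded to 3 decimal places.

lx = nx/n0 = nx/600: 1, 0.90167…, 0.87667…, 0.84167…, 0.56833…, 0.11
lx·mx by age: 0, 2.254167…, 1.139667…, 1.851667…, 0.795667…, 0.077
R0 = Σ lx·mx = 6.118167… → 6.118

6.118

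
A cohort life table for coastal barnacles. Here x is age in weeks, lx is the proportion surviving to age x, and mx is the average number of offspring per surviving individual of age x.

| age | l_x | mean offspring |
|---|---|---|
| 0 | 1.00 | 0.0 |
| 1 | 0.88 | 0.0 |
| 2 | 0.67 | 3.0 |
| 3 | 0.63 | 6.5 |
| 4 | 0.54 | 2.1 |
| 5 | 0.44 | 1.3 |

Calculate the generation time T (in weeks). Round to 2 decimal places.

3.03

lx·mx: 0, 0, 2.01, 4.095, 1.134, 0.572 → R0 = 7.811
x·lx·mx: 0, 0, 4.02, 12.285, 4.536, 2.86 → Σ = 23.701
T = 23.701 / 7.811 = 3.034311… → 3.03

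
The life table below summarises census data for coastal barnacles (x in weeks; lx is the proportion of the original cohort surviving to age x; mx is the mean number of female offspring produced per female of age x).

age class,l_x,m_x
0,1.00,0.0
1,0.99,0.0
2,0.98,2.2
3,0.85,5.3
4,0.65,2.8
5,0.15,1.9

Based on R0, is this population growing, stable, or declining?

growing

R0 = Σ lx·mx = 0 + 0 + 2.156 + 4.505 + 1.82 + 0.285 = 8.766
R0 > 1, so the population is growing.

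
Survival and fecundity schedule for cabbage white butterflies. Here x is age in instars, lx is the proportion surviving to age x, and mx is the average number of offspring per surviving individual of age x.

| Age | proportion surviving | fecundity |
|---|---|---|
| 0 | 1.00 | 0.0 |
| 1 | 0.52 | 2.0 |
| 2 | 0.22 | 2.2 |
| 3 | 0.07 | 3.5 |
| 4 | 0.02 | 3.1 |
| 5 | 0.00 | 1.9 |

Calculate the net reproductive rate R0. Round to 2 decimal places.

lx·mx by age: 0, 1.04, 0.484, 0.245, 0.062, 0
R0 = Σ lx·mx = 1.831 → 1.83

1.83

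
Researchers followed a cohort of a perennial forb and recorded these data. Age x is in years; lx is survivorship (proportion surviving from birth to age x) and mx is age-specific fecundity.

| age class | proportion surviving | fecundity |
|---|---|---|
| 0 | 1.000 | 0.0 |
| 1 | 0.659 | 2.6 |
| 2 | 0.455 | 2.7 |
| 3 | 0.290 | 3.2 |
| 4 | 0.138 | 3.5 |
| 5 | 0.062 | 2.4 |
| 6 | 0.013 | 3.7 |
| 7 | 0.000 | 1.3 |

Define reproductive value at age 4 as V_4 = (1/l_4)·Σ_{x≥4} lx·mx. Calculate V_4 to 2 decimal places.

lx·mx for x ≥ 4: 0.483, 0.1488, 0.0481, 0 → sum = 0.6799
V_4 = 0.6799 / l_4 = 0.6799 / 0.138 = 4.926812… → 4.93

4.93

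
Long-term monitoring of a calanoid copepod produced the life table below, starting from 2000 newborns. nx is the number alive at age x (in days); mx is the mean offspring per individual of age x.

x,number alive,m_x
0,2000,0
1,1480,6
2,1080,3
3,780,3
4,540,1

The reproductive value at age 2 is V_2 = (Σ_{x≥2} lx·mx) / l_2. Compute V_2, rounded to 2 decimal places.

lx = nx/n0 = nx/2000: 1, 0.74, 0.54, 0.39, 0.27
lx·mx for x ≥ 2: 1.62, 1.17, 0.27 → sum = 3.06
V_2 = 3.06 / l_2 = 3.06 / 0.54 = 5.666667… → 5.67

5.67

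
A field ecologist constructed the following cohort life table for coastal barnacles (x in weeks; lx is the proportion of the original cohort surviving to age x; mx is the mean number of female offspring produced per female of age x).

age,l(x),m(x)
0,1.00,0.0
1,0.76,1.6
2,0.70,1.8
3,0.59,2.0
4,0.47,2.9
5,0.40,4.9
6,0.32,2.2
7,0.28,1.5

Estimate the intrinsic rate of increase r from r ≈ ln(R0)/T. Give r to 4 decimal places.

0.5710

R0 = Σ lx·mx = 0 + 1.216 + 1.26 + 1.18 + 1.363 + 1.96 + 0.704 + 0.42 = 8.103
Σ x·lx·mx = 29.692; T = 29.692/8.103 = 3.66432…
r ≈ ln(R0)/T = ln(8.103)/3.66432… = 0.570975… → 0.5710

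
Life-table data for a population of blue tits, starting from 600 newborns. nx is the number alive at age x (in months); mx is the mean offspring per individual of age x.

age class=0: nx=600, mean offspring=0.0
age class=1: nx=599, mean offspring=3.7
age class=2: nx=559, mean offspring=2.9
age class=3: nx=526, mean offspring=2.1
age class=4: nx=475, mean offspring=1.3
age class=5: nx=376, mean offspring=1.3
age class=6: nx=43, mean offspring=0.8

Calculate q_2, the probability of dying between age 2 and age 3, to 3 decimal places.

0.059

lx = nx/n0 = nx/600: 1, 0.99833…, 0.93167…, 0.87667…, 0.79167…, 0.62667…, 0.07167…
q_2 = (l_2 − l_3) / l_2 = (0.931667… − 0.876667…) / 0.931667…
     = 0.055… / 0.931667… = 0.059034… → 0.059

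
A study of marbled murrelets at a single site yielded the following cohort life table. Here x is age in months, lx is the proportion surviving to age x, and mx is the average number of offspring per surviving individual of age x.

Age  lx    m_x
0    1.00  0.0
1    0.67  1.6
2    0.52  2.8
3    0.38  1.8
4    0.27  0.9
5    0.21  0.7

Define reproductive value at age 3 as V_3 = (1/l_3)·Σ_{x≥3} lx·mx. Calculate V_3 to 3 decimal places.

lx·mx for x ≥ 3: 0.684, 0.243, 0.147 → sum = 1.074
V_3 = 1.074 / l_3 = 1.074 / 0.38 = 2.826316… → 2.826

2.826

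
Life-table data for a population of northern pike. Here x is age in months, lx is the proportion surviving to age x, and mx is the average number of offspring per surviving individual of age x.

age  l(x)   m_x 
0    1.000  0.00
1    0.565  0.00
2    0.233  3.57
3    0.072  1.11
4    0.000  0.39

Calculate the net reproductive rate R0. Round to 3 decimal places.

lx·mx by age: 0, 0, 0.83181, 0.07992, 0
R0 = Σ lx·mx = 0.91173 → 0.912

0.912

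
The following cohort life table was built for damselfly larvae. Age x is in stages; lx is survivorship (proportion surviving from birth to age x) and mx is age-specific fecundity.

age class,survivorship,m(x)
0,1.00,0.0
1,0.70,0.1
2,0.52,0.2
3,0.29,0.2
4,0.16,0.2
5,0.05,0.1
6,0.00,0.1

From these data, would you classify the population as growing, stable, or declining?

declining

R0 = Σ lx·mx = 0 + 0.07 + 0.104 + 0.058 + 0.032 + 0.005 + 0 = 0.269
R0 < 1, so the population is declining.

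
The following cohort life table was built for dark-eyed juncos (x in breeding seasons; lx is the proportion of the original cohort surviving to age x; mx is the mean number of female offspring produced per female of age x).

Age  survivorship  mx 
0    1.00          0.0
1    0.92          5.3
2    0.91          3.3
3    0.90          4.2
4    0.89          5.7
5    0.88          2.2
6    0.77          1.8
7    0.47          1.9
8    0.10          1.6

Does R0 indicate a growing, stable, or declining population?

growing

R0 = Σ lx·mx = 0 + 4.876 + 3.003 + 3.78 + 5.073 + 1.936 + 1.386 + 0.893 + 0.16 = 21.107
R0 > 1, so the population is growing.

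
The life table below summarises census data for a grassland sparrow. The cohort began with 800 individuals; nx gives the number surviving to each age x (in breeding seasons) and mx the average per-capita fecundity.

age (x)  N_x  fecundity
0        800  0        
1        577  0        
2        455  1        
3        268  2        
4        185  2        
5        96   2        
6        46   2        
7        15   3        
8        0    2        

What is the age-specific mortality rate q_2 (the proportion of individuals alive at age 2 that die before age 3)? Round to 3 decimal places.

lx = nx/n0 = nx/800: 1, 0.72125, 0.56875, 0.335, 0.23125, 0.12, 0.0575, 0.01875, 0
q_2 = (l_2 − l_3) / l_2 = (0.56875 − 0.335) / 0.56875
     = 0.23375 / 0.56875 = 0.410989… → 0.411

0.411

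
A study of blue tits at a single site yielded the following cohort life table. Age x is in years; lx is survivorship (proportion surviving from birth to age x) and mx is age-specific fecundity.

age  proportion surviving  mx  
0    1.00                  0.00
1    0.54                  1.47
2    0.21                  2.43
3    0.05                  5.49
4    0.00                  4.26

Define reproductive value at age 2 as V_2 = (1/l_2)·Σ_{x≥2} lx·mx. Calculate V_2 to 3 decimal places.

3.737

lx·mx for x ≥ 2: 0.5103, 0.2745, 0 → sum = 0.7848
V_2 = 0.7848 / l_2 = 0.7848 / 0.21 = 3.737143… → 3.737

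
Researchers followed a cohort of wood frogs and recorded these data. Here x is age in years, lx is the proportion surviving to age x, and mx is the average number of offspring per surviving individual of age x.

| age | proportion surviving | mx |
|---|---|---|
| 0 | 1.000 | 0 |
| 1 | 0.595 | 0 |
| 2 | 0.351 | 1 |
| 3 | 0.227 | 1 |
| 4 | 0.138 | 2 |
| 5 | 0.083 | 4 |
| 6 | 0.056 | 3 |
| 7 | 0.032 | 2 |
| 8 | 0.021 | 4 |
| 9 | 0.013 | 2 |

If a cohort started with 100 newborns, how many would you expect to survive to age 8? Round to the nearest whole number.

Expected survivors = N0 · l_8 = 100 × 0.021 = 2.1 → 2

2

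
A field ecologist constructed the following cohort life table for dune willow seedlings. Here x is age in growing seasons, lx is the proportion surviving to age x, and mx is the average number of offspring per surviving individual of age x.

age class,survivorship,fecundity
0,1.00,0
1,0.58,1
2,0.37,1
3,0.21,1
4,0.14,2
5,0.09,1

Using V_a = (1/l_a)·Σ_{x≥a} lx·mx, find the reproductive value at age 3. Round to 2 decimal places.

lx·mx for x ≥ 3: 0.21, 0.28, 0.09 → sum = 0.58
V_3 = 0.58 / l_3 = 0.58 / 0.21 = 2.761905… → 2.76

2.76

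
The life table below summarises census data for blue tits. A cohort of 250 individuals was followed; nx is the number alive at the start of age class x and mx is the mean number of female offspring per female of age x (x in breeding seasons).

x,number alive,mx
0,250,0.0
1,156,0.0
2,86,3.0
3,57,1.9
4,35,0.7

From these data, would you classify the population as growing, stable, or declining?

growing

lx = nx/n0 = nx/250: 1, 0.624, 0.344, 0.228, 0.14
R0 = Σ lx·mx = 0 + 0 + 1.032 + 0.4332 + 0.098 = 1.5632
R0 > 1, so the population is growing.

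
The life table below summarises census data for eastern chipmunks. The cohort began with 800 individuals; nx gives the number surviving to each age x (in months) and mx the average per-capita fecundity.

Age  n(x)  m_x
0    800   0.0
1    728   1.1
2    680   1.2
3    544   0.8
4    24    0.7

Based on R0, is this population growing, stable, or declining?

lx = nx/n0 = nx/800: 1, 0.91, 0.85, 0.68, 0.03
R0 = Σ lx·mx = 0 + 1.001 + 1.02 + 0.544 + 0.021 = 2.586
R0 > 1, so the population is growing.

growing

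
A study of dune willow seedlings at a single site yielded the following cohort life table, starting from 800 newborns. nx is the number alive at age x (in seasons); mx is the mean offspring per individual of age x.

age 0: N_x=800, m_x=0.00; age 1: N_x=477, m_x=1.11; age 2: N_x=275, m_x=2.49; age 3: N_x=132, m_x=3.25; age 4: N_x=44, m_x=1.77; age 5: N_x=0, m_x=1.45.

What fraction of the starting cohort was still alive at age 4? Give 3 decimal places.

l_4 = n_4/n_0 = 44/800 = 0.055 → 0.055

0.055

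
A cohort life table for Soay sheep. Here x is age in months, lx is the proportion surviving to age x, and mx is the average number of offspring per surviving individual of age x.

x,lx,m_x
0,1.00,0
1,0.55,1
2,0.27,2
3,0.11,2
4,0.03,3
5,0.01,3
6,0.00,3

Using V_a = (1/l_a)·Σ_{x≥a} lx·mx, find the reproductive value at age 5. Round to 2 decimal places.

3.00

lx·mx for x ≥ 5: 0.03, 0 → sum = 0.03
V_5 = 0.03 / l_5 = 0.03 / 0.01 = 3 → 3.00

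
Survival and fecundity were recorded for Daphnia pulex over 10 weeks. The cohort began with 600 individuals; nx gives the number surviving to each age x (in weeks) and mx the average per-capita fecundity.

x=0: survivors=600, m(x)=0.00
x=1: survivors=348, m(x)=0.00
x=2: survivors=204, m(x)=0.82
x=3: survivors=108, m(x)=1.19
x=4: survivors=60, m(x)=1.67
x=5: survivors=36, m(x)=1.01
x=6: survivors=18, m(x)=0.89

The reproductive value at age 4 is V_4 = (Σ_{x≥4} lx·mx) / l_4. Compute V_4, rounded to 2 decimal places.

2.54

lx = nx/n0 = nx/600: 1, 0.58, 0.34, 0.18, 0.1, 0.06, 0.03
lx·mx for x ≥ 4: 0.167, 0.0606, 0.0267 → sum = 0.2543
V_4 = 0.2543 / l_4 = 0.2543 / 0.1 = 2.543 → 2.54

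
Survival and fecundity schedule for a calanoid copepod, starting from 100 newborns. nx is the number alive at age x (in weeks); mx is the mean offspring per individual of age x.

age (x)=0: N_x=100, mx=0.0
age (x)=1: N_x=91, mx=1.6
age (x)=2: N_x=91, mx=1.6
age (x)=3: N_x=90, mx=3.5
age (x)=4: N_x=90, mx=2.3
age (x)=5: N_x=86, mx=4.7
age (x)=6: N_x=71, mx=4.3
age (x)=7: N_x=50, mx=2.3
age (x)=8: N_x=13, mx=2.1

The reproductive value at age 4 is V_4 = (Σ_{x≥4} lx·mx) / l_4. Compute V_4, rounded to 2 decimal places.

lx = nx/n0 = nx/100: 1, 0.91, 0.91, 0.9, 0.9, 0.86, 0.71, 0.5, 0.13
lx·mx for x ≥ 4: 2.07, 4.042, 3.053, 1.15, 0.273 → sum = 10.588
V_4 = 10.588 / l_4 = 10.588 / 0.9 = 11.764444… → 11.76

11.76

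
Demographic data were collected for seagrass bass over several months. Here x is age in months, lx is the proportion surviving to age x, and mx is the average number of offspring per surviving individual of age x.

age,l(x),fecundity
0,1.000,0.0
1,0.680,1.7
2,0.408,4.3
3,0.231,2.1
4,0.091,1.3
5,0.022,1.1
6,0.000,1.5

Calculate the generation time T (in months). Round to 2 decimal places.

1.90

lx·mx: 0, 1.156, 1.7544, 0.4851, 0.1183, 0.0242, 0 → R0 = 3.538
x·lx·mx: 0, 1.156, 3.5088, 1.4553, 0.4732, 0.121, 0 → Σ = 6.7143
T = 6.7143 / 3.538 = 1.897767… → 1.90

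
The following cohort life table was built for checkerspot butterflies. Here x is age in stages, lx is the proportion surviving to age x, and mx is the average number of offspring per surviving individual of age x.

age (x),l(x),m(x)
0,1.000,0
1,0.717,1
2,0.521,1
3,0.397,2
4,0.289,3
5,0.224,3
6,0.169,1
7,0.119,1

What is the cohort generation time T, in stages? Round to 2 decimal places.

3.32

lx·mx: 0, 0.717, 0.521, 0.794, 0.867, 0.672, 0.169, 0.119 → R0 = 3.859
x·lx·mx: 0, 0.717, 1.042, 2.382, 3.468, 3.36, 1.014, 0.833 → Σ = 12.816
T = 12.816 / 3.859 = 3.321068… → 3.32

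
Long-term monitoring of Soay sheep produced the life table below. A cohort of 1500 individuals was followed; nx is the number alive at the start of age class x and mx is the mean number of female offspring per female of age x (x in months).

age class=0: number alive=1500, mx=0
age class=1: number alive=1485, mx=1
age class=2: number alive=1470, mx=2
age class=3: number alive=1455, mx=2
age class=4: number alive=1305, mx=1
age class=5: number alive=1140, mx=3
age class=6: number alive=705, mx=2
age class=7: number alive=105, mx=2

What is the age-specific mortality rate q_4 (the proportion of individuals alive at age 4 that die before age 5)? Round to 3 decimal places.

0.126

lx = nx/n0 = nx/1500: 1, 0.99, 0.98, 0.97, 0.87, 0.76, 0.47, 0.07
q_4 = (l_4 − l_5) / l_4 = (0.87 − 0.76) / 0.87
     = 0.11 / 0.87 = 0.126437… → 0.126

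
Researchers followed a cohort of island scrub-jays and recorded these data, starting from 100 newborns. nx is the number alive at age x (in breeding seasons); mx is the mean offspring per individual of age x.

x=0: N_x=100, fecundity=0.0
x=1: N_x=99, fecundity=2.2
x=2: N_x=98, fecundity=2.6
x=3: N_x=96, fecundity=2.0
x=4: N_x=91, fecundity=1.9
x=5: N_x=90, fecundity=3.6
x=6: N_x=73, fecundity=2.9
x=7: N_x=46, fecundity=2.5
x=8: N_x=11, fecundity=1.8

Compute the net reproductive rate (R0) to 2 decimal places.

lx = nx/n0 = nx/100: 1, 0.99, 0.98, 0.96, 0.91, 0.9, 0.73, 0.46, 0.11
lx·mx by age: 0, 2.178, 2.548, 1.92, 1.729, 3.24, 2.117, 1.15, 0.198
R0 = Σ lx·mx = 15.08 → 15.08

15.08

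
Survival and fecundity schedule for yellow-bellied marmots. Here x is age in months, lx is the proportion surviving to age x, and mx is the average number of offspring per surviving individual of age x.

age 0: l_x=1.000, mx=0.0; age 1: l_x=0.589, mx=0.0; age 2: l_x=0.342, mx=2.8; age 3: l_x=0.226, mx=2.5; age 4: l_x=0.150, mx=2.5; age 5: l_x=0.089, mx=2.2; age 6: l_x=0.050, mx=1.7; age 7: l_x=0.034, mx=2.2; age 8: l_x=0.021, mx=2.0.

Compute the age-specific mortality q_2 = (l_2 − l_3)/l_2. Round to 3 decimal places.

q_2 = (l_2 − l_3) / l_2 = (0.342 − 0.226) / 0.342
     = 0.116 / 0.342 = 0.339181… → 0.339

0.339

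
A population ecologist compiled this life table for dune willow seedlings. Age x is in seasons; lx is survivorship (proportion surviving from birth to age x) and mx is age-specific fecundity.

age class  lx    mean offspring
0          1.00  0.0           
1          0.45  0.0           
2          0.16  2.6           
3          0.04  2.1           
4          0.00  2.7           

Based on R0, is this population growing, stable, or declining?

R0 = Σ lx·mx = 0 + 0 + 0.416 + 0.084 + 0 = 0.5
R0 < 1, so the population is declining.

declining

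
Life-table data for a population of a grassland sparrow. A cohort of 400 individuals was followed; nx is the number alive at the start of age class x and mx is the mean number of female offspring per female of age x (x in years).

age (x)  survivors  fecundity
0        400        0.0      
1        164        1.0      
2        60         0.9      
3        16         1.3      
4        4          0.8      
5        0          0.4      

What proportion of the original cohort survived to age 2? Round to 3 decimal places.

0.150

l_2 = n_2/n_0 = 60/400 = 0.15 → 0.150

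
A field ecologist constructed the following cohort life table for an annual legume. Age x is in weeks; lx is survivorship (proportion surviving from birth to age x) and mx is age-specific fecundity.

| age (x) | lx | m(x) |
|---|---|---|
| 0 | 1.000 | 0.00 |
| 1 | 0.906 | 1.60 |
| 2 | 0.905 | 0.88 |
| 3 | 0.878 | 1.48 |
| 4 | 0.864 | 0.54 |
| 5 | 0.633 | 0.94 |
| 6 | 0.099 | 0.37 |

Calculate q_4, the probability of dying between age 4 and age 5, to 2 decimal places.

0.27

q_4 = (l_4 − l_5) / l_4 = (0.864 − 0.633) / 0.864
     = 0.231 / 0.864 = 0.267361… → 0.27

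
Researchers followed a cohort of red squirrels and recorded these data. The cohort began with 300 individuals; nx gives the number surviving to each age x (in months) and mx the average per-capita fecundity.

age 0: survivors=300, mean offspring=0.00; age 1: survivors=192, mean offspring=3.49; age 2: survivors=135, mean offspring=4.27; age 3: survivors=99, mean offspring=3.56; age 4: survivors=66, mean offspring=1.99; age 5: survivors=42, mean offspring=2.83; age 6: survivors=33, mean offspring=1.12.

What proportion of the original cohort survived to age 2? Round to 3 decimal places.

0.450

l_2 = n_2/n_0 = 135/300 = 0.45 → 0.450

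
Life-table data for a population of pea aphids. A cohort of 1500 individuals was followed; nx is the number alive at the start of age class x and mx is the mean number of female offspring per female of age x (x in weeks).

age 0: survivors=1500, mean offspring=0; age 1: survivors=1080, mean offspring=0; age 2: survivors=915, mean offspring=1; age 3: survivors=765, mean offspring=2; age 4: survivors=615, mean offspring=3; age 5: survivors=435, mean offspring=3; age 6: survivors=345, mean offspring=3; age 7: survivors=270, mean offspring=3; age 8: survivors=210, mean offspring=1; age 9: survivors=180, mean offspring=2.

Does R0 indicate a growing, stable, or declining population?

growing

lx = nx/n0 = nx/1500: 1, 0.72, 0.61, 0.51, 0.41, 0.29, 0.23, 0.18, 0.14, 0.12
R0 = Σ lx·mx = 0 + 0 + 0.61 + 1.02 + 1.23 + 0.87 + 0.69 + 0.54 + 0.14 + 0.24 = 5.34
R0 > 1, so the population is growing.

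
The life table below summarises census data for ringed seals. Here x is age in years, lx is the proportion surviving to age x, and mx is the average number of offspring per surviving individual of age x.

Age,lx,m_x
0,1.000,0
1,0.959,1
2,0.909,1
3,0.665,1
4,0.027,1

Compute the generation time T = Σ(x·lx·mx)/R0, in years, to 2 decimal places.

1.91

lx·mx: 0, 0.959, 0.909, 0.665, 0.027 → R0 = 2.56
x·lx·mx: 0, 0.959, 1.818, 1.995, 0.108 → Σ = 4.88
T = 4.88 / 2.56 = 1.90625 → 1.91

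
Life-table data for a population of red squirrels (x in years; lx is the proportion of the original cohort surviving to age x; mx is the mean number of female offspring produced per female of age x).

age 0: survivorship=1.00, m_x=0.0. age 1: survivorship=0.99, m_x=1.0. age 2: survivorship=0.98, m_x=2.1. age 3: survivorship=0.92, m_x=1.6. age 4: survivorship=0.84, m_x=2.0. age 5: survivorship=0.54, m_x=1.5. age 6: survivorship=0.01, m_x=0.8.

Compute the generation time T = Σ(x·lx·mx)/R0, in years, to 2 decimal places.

2.90

lx·mx: 0, 0.99, 2.058, 1.472, 1.68, 0.81, 0.008 → R0 = 7.018
x·lx·mx: 0, 0.99, 4.116, 4.416, 6.72, 4.05, 0.048 → Σ = 20.34
T = 20.34 / 7.018 = 2.898262… → 2.90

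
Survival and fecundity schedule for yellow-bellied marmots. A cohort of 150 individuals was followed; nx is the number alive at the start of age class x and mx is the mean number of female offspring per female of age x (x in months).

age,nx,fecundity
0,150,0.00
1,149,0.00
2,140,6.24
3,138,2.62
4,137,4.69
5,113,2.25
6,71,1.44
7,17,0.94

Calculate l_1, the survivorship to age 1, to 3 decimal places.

l_1 = n_1/n_0 = 149/150 = 0.993333… → 0.993

0.993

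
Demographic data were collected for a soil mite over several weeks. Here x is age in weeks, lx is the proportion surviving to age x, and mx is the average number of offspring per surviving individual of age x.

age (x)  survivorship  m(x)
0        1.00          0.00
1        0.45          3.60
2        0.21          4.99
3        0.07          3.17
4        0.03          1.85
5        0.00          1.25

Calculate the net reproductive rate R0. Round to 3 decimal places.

lx·mx by age: 0, 1.62, 1.0479, 0.2219, 0.0555, 0
R0 = Σ lx·mx = 2.9453 → 2.945

2.945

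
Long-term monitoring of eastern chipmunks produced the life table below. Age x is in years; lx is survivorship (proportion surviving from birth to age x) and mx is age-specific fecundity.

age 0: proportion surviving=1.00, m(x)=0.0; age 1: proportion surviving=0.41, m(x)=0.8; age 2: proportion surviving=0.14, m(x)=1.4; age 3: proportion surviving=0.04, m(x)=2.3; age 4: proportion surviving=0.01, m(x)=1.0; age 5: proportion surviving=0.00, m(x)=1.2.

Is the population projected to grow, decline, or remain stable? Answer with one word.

declining

R0 = Σ lx·mx = 0 + 0.328 + 0.196 + 0.092 + 0.01 + 0 = 0.626
R0 < 1, so the population is declining.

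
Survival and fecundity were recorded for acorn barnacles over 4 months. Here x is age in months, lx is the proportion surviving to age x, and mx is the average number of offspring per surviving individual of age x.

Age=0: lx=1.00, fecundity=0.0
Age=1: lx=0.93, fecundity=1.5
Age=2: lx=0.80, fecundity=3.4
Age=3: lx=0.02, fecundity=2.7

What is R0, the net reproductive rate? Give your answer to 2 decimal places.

lx·mx by age: 0, 1.395, 2.72, 0.054
R0 = Σ lx·mx = 4.169 → 4.17

4.17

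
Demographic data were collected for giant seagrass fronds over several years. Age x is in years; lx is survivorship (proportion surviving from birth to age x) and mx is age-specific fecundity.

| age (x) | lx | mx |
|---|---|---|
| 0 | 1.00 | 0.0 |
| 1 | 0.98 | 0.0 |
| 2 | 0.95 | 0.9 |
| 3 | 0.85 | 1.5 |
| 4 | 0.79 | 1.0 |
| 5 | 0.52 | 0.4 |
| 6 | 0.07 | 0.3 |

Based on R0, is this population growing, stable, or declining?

growing

R0 = Σ lx·mx = 0 + 0 + 0.855 + 1.275 + 0.79 + 0.208 + 0.021 = 3.149
R0 > 1, so the population is growing.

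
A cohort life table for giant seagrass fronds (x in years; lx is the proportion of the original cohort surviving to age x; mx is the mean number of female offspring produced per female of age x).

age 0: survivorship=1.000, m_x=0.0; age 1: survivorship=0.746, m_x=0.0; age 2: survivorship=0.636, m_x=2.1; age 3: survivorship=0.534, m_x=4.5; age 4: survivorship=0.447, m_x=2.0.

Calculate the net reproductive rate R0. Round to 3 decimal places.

lx·mx by age: 0, 0, 1.3356, 2.403, 0.894
R0 = Σ lx·mx = 4.6326 → 4.633

4.633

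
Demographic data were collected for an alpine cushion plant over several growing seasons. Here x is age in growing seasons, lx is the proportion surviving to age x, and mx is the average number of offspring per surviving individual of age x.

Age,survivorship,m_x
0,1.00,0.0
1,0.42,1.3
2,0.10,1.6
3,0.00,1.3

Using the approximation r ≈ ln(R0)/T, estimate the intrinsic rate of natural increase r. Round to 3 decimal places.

R0 = Σ lx·mx = 0 + 0.546 + 0.16 + 0 = 0.706
Σ x·lx·mx = 0.866; T = 0.866/0.706 = 1.22663…
r ≈ ln(R0)/T = ln(0.706)/1.22663… = -0.28382… → -0.284

-0.284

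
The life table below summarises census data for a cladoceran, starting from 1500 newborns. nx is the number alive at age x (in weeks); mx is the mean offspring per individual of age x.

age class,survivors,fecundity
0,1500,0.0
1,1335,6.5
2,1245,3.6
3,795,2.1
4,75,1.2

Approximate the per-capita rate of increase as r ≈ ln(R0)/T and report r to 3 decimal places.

lx = nx/n0 = nx/1500: 1, 0.89, 0.83, 0.53, 0.05
R0 = Σ lx·mx = 0 + 5.785 + 2.988 + 1.113 + 0.06 = 9.946
Σ x·lx·mx = 15.34; T = 15.34/9.946 = 1.54233…
r ≈ ln(R0)/T = ln(9.946)/1.54233… = 1.48942… → 1.489

1.489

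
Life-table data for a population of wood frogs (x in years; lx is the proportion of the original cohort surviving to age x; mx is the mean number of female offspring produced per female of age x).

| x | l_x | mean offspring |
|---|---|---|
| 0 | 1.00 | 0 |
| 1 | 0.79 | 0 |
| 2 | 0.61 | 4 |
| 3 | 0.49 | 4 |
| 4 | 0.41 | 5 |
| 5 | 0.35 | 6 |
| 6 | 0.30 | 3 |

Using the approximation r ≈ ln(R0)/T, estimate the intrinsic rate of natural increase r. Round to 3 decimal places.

0.609

R0 = Σ lx·mx = 0 + 0 + 2.44 + 1.96 + 2.05 + 2.1 + 0.9 = 9.45
Σ x·lx·mx = 34.86; T = 34.86/9.45 = 3.68889…
r ≈ ln(R0)/T = ln(9.45)/3.68889… = 0.60886… → 0.609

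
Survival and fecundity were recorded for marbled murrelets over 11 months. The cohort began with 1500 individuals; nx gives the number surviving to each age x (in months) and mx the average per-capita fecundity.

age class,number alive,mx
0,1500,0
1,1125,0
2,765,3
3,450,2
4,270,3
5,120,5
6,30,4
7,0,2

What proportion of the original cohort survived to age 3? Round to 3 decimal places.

l_3 = n_3/n_0 = 450/1500 = 0.3 → 0.300

0.300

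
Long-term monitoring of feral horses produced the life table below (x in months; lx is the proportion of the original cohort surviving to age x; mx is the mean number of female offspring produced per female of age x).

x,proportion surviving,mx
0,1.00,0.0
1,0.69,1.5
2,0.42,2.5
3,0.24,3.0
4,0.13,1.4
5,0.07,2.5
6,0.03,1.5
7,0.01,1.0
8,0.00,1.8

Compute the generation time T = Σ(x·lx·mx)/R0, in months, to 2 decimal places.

2.25

lx·mx: 0, 1.035, 1.05, 0.72, 0.182, 0.175, 0.045, 0.01, 0 → R0 = 3.217
x·lx·mx: 0, 1.035, 2.1, 2.16, 0.728, 0.875, 0.27, 0.07, 0 → Σ = 7.238
T = 7.238 / 3.217 = 2.249922… → 2.25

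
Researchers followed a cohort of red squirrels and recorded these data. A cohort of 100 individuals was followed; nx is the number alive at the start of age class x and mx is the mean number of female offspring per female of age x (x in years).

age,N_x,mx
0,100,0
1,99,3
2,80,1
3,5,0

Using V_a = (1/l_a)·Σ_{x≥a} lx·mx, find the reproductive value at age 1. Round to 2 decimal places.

lx = nx/n0 = nx/100: 1, 0.99, 0.8, 0.05
lx·mx for x ≥ 1: 2.97, 0.8, 0 → sum = 3.77
V_1 = 3.77 / l_1 = 3.77 / 0.99 = 3.808081… → 3.81

3.81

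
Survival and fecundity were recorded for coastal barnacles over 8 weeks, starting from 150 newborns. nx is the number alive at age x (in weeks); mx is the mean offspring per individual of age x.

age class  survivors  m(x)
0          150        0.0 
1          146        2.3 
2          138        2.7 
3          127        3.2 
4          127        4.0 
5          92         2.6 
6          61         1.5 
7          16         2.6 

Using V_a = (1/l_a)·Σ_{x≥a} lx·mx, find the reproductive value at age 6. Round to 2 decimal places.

lx = nx/n0 = nx/150: 1, 0.97333…, 0.92, 0.84667…, 0.84667…, 0.61333…, 0.40667…, 0.10667…
lx·mx for x ≥ 6: 0.61…, 0.277333… → sum = 0.887333…
V_6 = 0.887333… / l_6 = 0.887333… / 0.406667… = 2.181967… → 2.18

2.18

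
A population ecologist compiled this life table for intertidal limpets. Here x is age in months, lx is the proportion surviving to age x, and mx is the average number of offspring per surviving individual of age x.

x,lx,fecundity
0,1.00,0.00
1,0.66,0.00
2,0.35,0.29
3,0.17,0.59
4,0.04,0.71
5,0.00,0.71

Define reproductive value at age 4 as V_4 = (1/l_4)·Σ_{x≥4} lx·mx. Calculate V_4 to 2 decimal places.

0.71

lx·mx for x ≥ 4: 0.0284, 0 → sum = 0.0284
V_4 = 0.0284 / l_4 = 0.0284 / 0.04 = 0.71 → 0.71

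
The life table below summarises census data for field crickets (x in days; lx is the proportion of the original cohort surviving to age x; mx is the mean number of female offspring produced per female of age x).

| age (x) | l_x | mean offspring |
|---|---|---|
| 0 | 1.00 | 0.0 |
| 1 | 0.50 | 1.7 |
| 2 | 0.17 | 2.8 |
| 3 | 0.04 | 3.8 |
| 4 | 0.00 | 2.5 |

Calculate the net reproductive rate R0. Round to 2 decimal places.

lx·mx by age: 0, 0.85, 0.476, 0.152, 0
R0 = Σ lx·mx = 1.478 → 1.48

1.48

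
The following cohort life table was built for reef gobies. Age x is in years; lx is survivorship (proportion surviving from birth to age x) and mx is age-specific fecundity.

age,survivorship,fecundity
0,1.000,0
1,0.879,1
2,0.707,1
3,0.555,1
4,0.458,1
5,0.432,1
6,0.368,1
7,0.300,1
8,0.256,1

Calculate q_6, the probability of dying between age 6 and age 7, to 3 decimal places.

q_6 = (l_6 − l_7) / l_6 = (0.368 − 0.3) / 0.368
     = 0.068 / 0.368 = 0.184783… → 0.185

0.185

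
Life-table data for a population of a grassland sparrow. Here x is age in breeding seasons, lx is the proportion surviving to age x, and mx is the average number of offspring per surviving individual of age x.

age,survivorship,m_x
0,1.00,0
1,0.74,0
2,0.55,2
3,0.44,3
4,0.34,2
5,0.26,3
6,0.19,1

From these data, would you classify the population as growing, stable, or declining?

growing

R0 = Σ lx·mx = 0 + 0 + 1.1 + 1.32 + 0.68 + 0.78 + 0.19 = 4.07
R0 > 1, so the population is growing.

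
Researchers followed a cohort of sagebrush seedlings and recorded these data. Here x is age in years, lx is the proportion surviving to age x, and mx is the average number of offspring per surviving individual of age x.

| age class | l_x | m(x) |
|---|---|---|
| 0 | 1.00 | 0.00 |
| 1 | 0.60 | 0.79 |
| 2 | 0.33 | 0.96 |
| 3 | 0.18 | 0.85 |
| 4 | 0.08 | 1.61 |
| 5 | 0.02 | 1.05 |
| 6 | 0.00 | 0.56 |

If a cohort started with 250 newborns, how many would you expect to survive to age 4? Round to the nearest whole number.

20

Expected survivors = N0 · l_4 = 250 × 0.08 = 20 → 20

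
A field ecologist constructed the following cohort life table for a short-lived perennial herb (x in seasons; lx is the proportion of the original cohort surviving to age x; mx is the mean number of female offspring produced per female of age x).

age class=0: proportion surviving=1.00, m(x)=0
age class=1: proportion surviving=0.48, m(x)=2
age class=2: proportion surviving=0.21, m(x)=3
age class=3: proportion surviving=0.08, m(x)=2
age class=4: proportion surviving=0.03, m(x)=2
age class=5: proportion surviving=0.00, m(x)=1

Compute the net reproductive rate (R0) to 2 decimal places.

lx·mx by age: 0, 0.96, 0.63, 0.16, 0.06, 0
R0 = Σ lx·mx = 1.81 → 1.81

1.81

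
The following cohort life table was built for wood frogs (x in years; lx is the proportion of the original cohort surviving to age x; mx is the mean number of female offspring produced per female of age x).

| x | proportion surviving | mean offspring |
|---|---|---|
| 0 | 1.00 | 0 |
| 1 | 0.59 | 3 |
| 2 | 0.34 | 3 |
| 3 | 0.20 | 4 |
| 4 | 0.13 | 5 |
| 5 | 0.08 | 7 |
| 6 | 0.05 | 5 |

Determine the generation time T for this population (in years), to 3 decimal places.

2.596

lx·mx: 0, 1.77, 1.02, 0.8, 0.65, 0.56, 0.25 → R0 = 5.05
x·lx·mx: 0, 1.77, 2.04, 2.4, 2.6, 2.8, 1.5 → Σ = 13.11
T = 13.11 / 5.05 = 2.59604… → 2.596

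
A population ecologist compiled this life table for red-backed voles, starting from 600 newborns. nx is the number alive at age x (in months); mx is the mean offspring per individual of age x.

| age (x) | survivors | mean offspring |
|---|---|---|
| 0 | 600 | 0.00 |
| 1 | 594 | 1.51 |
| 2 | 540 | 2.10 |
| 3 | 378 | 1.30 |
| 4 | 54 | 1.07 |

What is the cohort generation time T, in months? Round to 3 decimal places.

1.888

lx = nx/n0 = nx/600: 1, 0.99, 0.9, 0.63, 0.09
lx·mx: 0, 1.4949, 1.89, 0.819, 0.0963 → R0 = 4.3002
x·lx·mx: 0, 1.4949, 3.78, 2.457, 0.3852 → Σ = 8.1171
T = 8.1171 / 4.3002 = 1.88761… → 1.888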